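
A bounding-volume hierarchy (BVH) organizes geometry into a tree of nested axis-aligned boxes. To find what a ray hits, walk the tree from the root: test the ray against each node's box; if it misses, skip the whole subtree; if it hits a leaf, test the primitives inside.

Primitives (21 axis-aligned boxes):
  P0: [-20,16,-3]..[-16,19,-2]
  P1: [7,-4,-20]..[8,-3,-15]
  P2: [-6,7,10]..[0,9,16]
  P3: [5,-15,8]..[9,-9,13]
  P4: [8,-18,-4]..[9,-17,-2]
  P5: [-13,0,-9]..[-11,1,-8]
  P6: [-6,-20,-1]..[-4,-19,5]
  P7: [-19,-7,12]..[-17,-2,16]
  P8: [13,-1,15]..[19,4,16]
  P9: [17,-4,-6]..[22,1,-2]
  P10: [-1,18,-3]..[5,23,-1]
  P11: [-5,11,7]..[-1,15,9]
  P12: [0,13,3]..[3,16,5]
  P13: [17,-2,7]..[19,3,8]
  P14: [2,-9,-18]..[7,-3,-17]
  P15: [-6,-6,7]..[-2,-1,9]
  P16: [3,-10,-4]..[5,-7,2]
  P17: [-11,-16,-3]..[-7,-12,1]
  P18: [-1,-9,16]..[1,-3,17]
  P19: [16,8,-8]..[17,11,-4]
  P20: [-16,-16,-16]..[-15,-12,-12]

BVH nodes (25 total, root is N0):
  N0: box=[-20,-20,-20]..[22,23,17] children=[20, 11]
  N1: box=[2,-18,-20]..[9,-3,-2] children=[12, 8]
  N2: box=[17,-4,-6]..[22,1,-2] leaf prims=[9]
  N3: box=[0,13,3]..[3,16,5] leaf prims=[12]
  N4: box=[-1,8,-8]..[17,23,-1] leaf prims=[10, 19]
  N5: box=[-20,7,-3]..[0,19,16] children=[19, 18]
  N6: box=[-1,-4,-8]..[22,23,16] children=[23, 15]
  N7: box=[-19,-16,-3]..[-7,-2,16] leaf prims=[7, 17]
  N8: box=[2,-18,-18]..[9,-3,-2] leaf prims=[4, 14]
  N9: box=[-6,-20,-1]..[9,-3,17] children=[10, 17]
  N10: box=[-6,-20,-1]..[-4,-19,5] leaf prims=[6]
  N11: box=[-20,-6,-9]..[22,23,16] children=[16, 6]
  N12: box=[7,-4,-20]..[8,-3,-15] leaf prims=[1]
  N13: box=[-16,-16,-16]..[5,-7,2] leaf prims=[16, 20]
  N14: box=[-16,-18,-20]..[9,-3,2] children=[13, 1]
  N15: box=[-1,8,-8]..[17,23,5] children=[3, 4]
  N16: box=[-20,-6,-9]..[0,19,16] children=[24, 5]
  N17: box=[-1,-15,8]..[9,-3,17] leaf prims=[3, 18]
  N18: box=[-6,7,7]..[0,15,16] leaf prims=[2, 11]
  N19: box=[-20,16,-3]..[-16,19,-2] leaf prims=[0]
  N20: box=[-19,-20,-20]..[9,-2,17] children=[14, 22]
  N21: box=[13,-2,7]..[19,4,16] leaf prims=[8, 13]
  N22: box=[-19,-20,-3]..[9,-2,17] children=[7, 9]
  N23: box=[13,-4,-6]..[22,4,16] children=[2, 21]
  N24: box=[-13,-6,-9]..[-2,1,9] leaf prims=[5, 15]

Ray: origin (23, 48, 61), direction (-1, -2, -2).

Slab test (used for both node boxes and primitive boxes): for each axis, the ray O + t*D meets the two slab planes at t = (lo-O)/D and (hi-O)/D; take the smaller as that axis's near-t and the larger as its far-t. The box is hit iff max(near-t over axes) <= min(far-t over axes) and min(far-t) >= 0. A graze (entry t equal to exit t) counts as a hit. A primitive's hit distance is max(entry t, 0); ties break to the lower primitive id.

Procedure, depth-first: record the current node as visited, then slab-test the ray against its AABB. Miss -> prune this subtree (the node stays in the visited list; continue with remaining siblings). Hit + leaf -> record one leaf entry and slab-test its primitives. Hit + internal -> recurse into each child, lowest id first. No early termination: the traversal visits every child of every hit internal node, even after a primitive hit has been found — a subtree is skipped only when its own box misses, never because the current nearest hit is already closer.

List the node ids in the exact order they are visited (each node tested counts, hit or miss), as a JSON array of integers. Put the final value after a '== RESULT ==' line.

Walk:
N0 x:[1,43] y:[25/2,34] z:[22,81/2] -> hit [22,34], descend [11, 20]
  N11 x:[1,43] y:[25/2,27] z:[45/2,35] -> hit [45/2,27], descend [6, 16]
    N6 x:[1,24] y:[25/2,26] z:[45/2,69/2] -> hit [45/2,24], descend [15, 23]
      N15 x:[6,24] y:[25/2,20] z:[28,69/2] -> miss, prune
      N23 x:[1,10] y:[22,26] z:[45/2,67/2] -> miss, prune
    N16 x:[23,43] y:[29/2,27] z:[45/2,35] -> hit [23,27], descend [5, 24]
      N5 x:[23,43] y:[29/2,41/2] z:[45/2,32] -> miss, prune
      N24 x:[25,36] y:[47/2,27] z:[26,35] -> hit [26,27] leaf, test {P5(miss), P15@t=26}
  N20 x:[14,42] y:[25,34] z:[22,81/2] -> hit [25,34], descend [14, 22]
    N14 x:[14,39] y:[51/2,33] z:[59/2,81/2] -> hit [59/2,33], descend [1, 13]
      N1 x:[14,21] y:[51/2,33] z:[63/2,81/2] -> miss, prune
      N13 x:[18,39] y:[55/2,32] z:[59/2,77/2] -> hit [59/2,32] leaf, test {P16(miss), P20(miss)}
    N22 x:[14,42] y:[25,34] z:[22,32] -> hit [25,32], descend [7, 9]
      N7 x:[30,42] y:[25,32] z:[45/2,32] -> hit [30,32] leaf, test {P7(miss), P17@t=30}
      N9 x:[14,29] y:[51/2,34] z:[22,31] -> hit [51/2,29], descend [10, 17]
        N10 x:[27,29] y:[67/2,34] z:[28,31] -> miss, prune
        N17 x:[14,24] y:[51/2,63/2] z:[22,53/2] -> miss, prune

17 AABB tests over nodes [0, 11, 6, 15, 23, 16, 5, 24, 20, 14, 1, 13, 22, 7, 9, 10, 17]; 3 leaves entered; closest P15.

== RESULT ==
[0, 11, 6, 15, 23, 16, 5, 24, 20, 14, 1, 13, 22, 7, 9, 10, 17]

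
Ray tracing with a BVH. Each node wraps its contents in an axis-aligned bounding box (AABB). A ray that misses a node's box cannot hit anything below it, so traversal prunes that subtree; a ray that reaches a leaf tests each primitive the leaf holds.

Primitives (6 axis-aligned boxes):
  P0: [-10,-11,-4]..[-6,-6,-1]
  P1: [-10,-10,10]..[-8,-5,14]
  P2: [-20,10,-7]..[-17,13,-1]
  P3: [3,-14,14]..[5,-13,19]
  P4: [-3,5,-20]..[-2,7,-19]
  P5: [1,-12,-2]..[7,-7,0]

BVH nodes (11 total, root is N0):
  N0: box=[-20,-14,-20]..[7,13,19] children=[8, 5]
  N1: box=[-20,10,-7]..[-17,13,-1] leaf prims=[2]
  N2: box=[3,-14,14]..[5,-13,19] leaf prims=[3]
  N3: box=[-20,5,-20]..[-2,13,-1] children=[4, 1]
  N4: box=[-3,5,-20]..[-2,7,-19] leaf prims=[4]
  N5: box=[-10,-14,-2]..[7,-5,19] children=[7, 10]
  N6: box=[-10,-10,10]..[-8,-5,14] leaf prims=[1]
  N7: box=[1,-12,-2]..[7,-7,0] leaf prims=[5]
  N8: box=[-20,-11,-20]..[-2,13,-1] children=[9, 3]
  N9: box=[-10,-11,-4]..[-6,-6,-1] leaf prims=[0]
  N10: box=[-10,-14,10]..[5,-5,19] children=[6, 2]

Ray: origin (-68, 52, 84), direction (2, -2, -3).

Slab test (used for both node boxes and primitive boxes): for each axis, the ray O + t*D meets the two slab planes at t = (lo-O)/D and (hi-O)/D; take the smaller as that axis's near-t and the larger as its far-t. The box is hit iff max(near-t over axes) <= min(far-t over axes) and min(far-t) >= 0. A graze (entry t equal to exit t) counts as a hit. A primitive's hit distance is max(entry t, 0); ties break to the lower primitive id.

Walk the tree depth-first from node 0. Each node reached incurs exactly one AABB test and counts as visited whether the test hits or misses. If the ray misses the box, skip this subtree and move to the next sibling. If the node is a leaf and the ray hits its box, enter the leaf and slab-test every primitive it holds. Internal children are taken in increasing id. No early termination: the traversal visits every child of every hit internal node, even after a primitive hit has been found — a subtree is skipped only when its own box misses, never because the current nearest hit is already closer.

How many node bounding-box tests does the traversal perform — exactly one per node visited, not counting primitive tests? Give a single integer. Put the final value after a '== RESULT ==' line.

Traverse from the root:
N0 x:[24,75/2] y:[39/2,33] z:[65/3,104/3] -> hit [24,33], descend [5, 8]
  N5 x:[29,75/2] y:[57/2,33] z:[65/3,86/3] -> miss, prune
  N8 x:[24,33] y:[39/2,63/2] z:[85/3,104/3] -> hit [85/3,63/2], descend [3, 9]
    N3 x:[24,33] y:[39/2,47/2] z:[85/3,104/3] -> miss, prune
    N9 x:[29,31] y:[29,63/2] z:[85/3,88/3] -> hit [29,88/3] leaf, test {P0@t=29}

Visited [0, 5, 8, 3, 9]. Tests: 5 box, 1 leaf. Nearest: P0.

== RESULT ==
5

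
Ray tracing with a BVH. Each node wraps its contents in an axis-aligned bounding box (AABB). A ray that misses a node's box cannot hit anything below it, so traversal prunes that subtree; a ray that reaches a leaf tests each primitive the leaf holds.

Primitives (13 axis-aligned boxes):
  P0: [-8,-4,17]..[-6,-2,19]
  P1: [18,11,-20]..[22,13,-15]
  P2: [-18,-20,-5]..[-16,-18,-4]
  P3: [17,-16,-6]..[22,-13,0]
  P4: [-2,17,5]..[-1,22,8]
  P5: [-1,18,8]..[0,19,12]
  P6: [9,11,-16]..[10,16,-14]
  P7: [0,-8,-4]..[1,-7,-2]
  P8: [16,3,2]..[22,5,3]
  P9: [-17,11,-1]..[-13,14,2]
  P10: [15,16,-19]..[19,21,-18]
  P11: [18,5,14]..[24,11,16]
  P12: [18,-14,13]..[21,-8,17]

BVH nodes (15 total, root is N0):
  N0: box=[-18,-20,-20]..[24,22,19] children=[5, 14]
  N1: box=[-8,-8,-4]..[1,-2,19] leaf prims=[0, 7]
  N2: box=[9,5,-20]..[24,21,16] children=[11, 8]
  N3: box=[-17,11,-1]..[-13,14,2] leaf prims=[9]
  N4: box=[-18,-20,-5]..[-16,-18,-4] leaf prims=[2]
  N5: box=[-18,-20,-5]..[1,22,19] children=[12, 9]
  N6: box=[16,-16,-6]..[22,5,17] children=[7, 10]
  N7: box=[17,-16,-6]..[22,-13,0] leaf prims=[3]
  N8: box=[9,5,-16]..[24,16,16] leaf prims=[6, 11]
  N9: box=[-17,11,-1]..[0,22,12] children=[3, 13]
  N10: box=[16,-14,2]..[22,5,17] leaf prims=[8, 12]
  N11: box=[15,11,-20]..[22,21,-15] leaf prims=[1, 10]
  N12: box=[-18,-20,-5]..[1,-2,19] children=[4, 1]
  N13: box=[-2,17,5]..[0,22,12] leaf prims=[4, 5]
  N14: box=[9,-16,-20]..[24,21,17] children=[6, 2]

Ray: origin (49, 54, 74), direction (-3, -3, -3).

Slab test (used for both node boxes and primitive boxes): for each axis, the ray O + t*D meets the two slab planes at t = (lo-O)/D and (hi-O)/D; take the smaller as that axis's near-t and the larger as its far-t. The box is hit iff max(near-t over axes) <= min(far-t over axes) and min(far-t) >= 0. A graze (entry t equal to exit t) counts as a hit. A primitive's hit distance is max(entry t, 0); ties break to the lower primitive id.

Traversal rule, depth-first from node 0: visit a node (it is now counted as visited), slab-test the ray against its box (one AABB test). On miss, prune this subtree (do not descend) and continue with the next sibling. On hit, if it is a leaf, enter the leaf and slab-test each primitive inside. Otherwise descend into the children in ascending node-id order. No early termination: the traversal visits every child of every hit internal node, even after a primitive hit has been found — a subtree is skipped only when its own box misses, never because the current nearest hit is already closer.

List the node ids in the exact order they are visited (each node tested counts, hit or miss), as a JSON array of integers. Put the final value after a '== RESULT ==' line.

Trace the traversal:
N0 x:[25/3,67/3] y:[32/3,74/3] z:[55/3,94/3] -> hit [55/3,67/3], descend [5, 14]
  N5 x:[16,67/3] y:[32/3,74/3] z:[55/3,79/3] -> hit [55/3,67/3], descend [9, 12]
    N9 x:[49/3,22] y:[32/3,43/3] z:[62/3,25] -> miss, prune
    N12 x:[16,67/3] y:[56/3,74/3] z:[55/3,79/3] -> hit [56/3,67/3], descend [1, 4]
      N1 x:[16,19] y:[56/3,62/3] z:[55/3,26] -> hit [56/3,19] leaf, test {P0@t=56/3, P7(miss)}
      N4 x:[65/3,67/3] y:[24,74/3] z:[26,79/3] -> miss, prune
  N14 x:[25/3,40/3] y:[11,70/3] z:[19,94/3] -> miss, prune

Summary -> nodes [0, 5, 9, 12, 1, 4, 14]; box-tests=7; leaf-entries=1; first=P0

== RESULT ==
[0, 5, 9, 12, 1, 4, 14]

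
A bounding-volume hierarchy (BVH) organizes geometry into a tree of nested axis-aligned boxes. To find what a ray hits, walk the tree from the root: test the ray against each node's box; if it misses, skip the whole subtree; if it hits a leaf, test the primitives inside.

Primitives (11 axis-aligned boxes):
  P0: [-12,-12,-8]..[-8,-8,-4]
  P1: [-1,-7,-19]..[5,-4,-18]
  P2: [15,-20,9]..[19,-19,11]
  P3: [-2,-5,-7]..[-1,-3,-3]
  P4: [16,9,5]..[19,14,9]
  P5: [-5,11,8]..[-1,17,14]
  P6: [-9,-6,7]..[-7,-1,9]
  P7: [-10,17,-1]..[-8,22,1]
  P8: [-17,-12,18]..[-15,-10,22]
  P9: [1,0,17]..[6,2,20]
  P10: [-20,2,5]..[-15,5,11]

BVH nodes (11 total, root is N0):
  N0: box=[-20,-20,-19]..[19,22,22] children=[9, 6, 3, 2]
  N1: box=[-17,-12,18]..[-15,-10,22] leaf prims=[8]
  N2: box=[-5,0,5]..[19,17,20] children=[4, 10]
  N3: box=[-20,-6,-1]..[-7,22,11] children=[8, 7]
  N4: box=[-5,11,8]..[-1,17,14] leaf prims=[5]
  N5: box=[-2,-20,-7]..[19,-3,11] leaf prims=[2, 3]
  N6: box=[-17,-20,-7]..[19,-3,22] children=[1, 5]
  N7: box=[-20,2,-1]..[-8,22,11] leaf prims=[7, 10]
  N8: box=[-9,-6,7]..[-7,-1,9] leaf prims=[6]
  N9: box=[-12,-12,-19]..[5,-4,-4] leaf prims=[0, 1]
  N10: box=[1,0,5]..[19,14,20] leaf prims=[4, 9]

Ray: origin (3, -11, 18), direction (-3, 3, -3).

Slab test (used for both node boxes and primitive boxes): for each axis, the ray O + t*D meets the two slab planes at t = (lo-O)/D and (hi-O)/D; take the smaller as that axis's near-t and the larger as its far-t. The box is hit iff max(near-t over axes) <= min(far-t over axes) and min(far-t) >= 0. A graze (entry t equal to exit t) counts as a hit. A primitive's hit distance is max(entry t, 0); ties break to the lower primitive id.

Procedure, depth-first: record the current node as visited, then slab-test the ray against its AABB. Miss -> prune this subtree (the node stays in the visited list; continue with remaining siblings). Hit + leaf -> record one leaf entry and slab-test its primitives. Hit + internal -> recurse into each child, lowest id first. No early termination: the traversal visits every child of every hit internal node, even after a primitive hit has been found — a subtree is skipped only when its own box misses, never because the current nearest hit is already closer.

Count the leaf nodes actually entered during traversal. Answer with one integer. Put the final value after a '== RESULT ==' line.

Traverse from the root:
N0 x:[-16/3,23/3] y:[-3,11] z:[-4/3,37/3] -> hit [-4/3,23/3], descend [2, 3, 6, 9]
  N2 x:[-16/3,8/3] y:[11/3,28/3] z:[-2/3,13/3] -> miss, prune
  N3 x:[10/3,23/3] y:[5/3,11] z:[7/3,19/3] -> hit [10/3,19/3], descend [7, 8]
    N7 x:[11/3,23/3] y:[13/3,11] z:[7/3,19/3] -> hit [13/3,19/3] leaf, test {P7(miss), P10(miss)}
    N8 x:[10/3,4] y:[5/3,10/3] z:[3,11/3] -> hit [10/3,10/3] leaf, test {P6@t=10/3}
  N6 x:[-16/3,20/3] y:[-3,8/3] z:[-4/3,25/3] -> hit [-4/3,8/3], descend [1, 5]
    N1 x:[6,20/3] y:[-1/3,1/3] z:[-4/3,0] -> miss, prune
    N5 x:[-16/3,5/3] y:[-3,8/3] z:[7/3,25/3] -> miss, prune
  N9 x:[-2/3,5] y:[-1/3,7/3] z:[22/3,37/3] -> miss, prune

9 AABB tests over nodes [0, 2, 3, 7, 8, 6, 1, 5, 9]; 2 leaves entered; closest P6.

== RESULT ==
2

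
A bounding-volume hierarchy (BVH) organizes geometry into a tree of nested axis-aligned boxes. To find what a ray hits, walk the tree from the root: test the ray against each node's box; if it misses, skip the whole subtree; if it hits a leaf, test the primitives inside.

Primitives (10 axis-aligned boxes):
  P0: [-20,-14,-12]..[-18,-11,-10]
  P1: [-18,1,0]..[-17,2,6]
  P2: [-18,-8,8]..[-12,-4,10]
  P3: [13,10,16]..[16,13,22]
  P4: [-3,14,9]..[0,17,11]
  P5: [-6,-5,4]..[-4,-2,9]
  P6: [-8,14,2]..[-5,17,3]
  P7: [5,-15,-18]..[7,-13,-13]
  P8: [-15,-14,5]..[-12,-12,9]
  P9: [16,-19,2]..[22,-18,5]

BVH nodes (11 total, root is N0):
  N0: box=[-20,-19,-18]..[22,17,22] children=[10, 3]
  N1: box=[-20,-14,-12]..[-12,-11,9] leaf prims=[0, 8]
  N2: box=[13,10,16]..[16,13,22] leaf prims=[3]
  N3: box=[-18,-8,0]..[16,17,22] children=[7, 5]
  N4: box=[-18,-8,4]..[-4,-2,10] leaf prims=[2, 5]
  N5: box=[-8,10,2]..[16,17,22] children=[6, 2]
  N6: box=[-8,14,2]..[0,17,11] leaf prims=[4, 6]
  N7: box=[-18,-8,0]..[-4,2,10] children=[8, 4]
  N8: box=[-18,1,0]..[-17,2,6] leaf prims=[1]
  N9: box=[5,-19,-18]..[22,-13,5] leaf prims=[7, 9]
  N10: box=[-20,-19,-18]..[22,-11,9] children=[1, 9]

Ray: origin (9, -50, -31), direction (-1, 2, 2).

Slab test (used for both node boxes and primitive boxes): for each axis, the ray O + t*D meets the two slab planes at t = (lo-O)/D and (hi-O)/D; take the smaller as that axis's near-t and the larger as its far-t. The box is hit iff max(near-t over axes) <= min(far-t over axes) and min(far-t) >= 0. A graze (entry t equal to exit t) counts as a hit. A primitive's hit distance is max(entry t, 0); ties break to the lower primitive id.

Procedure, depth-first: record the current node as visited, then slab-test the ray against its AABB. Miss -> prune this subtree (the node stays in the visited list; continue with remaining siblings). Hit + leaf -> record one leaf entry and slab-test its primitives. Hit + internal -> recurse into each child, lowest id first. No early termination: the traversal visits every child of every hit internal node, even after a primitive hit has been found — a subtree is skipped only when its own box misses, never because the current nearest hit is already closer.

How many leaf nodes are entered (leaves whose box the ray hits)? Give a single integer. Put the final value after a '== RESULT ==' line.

Traverse from the root:
N0 x:[-13,29] y:[31/2,67/2] z:[13/2,53/2] -> hit [31/2,53/2], descend [3, 10]
  N3 x:[-7,27] y:[21,67/2] z:[31/2,53/2] -> hit [21,53/2], descend [5, 7]
    N5 x:[-7,17] y:[30,67/2] z:[33/2,53/2] -> miss, prune
    N7 x:[13,27] y:[21,26] z:[31/2,41/2] -> miss, prune
  N10 x:[-13,29] y:[31/2,39/2] z:[13/2,20] -> hit [31/2,39/2], descend [1, 9]
    N1 x:[21,29] y:[18,39/2] z:[19/2,20] -> miss, prune
    N9 x:[-13,4] y:[31/2,37/2] z:[13/2,18] -> miss, prune

Visited [0, 3, 5, 7, 10, 1, 9]. Tests: 7 box, 0 leaf. Nearest: miss.

== RESULT ==
0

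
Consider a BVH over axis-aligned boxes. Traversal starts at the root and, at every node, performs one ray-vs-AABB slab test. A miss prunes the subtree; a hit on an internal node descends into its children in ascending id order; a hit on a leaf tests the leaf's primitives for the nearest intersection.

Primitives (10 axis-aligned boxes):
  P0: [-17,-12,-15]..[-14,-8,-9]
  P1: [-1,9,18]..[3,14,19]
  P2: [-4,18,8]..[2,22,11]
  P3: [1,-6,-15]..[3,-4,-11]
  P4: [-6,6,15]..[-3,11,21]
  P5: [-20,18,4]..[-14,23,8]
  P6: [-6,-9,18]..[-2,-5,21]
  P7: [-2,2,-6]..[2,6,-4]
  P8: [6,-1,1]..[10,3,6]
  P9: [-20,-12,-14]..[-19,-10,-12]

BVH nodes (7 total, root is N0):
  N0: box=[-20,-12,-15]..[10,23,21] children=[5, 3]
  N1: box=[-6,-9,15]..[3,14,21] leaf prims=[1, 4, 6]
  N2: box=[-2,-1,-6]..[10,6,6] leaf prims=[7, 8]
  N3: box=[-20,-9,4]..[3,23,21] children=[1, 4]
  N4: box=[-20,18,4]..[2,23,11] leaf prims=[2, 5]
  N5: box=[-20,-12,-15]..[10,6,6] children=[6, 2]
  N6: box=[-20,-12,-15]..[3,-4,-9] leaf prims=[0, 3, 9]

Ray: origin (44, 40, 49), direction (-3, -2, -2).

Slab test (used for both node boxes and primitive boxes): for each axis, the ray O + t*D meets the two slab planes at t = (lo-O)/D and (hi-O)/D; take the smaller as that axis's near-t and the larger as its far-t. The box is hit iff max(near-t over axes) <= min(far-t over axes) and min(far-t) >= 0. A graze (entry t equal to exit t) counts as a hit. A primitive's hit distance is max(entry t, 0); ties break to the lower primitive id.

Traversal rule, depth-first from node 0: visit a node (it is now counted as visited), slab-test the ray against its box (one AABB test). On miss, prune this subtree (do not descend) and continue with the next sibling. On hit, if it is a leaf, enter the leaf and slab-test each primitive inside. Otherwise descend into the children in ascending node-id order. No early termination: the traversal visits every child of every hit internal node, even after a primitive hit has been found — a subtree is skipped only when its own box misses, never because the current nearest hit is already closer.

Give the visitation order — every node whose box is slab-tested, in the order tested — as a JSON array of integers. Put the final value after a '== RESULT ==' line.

Traverse from the root:
N0 x:[34/3,64/3] y:[17/2,26] z:[14,32] -> hit [14,64/3], descend [3, 5]
  N3 x:[41/3,64/3] y:[17/2,49/2] z:[14,45/2] -> hit [14,64/3], descend [1, 4]
    N1 x:[41/3,50/3] y:[13,49/2] z:[14,17] -> hit [14,50/3] leaf, test {P1@t=15, P4@t=47/3, P6(miss)}
    N4 x:[14,64/3] y:[17/2,11] z:[19,45/2] -> miss, prune
  N5 x:[34/3,64/3] y:[17,26] z:[43/2,32] -> miss, prune

Summary -> nodes [0, 3, 1, 4, 5]; box-tests=5; leaf-entries=1; first=P1

== RESULT ==
[0, 3, 1, 4, 5]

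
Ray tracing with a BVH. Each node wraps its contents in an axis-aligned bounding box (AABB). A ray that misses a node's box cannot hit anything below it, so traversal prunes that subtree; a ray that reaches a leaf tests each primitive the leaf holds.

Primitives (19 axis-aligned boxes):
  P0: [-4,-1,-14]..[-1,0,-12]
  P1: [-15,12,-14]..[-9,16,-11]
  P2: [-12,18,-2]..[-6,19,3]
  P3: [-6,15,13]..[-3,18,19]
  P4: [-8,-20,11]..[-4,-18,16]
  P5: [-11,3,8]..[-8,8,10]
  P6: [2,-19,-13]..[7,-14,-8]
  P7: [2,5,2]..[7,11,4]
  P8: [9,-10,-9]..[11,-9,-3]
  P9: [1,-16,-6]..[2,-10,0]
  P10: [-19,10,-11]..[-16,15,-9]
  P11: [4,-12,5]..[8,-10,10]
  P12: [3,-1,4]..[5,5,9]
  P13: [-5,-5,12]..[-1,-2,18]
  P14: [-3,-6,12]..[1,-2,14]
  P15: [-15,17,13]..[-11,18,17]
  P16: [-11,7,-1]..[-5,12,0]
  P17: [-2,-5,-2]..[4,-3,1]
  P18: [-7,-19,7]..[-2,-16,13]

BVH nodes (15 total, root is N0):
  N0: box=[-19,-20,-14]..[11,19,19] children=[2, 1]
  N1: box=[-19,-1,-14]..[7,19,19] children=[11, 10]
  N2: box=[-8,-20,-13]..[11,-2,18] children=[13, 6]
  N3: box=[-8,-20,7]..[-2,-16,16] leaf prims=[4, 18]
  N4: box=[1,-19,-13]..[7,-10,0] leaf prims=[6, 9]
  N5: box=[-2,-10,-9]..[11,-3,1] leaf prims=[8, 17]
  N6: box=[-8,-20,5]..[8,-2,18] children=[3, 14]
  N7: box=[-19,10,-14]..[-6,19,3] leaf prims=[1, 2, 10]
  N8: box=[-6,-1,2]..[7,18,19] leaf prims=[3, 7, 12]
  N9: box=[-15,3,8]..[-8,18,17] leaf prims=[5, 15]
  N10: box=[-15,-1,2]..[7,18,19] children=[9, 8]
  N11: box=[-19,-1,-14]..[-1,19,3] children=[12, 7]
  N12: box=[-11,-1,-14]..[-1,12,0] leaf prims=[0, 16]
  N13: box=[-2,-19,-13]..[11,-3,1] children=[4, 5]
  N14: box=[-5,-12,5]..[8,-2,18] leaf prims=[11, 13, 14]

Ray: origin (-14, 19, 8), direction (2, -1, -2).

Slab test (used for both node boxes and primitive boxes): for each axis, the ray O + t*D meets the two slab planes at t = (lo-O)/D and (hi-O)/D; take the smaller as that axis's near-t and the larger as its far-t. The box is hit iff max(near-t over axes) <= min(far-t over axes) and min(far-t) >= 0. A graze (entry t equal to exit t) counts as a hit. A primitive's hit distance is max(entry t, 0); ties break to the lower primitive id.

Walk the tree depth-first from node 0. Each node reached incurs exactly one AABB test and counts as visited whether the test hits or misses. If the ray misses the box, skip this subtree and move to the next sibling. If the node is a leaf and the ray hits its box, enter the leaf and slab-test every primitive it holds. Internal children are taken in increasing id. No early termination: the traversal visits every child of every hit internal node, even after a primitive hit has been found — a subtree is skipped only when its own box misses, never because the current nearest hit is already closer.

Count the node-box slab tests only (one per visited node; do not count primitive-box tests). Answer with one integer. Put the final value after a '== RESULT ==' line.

Walk:
N0 x:[-5/2,25/2] y:[0,39] z:[-11/2,11] -> hit [0,11], descend [1, 2]
  N1 x:[-5/2,21/2] y:[0,20] z:[-11/2,11] -> hit [0,21/2], descend [10, 11]
    N10 x:[-1/2,21/2] y:[1,20] z:[-11/2,3] -> hit [1,3], descend [8, 9]
      N8 x:[4,21/2] y:[1,20] z:[-11/2,3] -> miss, prune
      N9 x:[-1/2,3] y:[1,16] z:[-9/2,0] -> miss, prune
    N11 x:[-5/2,13/2] y:[0,20] z:[5/2,11] -> hit [5/2,13/2], descend [7, 12]
      N7 x:[-5/2,4] y:[0,9] z:[5/2,11] -> hit [5/2,4] leaf, test {P1(miss), P2(miss), P10(miss)}
      N12 x:[3/2,13/2] y:[7,20] z:[4,11] -> miss, prune
  N2 x:[3,25/2] y:[21,39] z:[-5,21/2] -> miss, prune

order=[0, 1, 10, 8, 9, 11, 7, 12, 2]  |boxes|=9  |leaves|=1  hit=miss

== RESULT ==
9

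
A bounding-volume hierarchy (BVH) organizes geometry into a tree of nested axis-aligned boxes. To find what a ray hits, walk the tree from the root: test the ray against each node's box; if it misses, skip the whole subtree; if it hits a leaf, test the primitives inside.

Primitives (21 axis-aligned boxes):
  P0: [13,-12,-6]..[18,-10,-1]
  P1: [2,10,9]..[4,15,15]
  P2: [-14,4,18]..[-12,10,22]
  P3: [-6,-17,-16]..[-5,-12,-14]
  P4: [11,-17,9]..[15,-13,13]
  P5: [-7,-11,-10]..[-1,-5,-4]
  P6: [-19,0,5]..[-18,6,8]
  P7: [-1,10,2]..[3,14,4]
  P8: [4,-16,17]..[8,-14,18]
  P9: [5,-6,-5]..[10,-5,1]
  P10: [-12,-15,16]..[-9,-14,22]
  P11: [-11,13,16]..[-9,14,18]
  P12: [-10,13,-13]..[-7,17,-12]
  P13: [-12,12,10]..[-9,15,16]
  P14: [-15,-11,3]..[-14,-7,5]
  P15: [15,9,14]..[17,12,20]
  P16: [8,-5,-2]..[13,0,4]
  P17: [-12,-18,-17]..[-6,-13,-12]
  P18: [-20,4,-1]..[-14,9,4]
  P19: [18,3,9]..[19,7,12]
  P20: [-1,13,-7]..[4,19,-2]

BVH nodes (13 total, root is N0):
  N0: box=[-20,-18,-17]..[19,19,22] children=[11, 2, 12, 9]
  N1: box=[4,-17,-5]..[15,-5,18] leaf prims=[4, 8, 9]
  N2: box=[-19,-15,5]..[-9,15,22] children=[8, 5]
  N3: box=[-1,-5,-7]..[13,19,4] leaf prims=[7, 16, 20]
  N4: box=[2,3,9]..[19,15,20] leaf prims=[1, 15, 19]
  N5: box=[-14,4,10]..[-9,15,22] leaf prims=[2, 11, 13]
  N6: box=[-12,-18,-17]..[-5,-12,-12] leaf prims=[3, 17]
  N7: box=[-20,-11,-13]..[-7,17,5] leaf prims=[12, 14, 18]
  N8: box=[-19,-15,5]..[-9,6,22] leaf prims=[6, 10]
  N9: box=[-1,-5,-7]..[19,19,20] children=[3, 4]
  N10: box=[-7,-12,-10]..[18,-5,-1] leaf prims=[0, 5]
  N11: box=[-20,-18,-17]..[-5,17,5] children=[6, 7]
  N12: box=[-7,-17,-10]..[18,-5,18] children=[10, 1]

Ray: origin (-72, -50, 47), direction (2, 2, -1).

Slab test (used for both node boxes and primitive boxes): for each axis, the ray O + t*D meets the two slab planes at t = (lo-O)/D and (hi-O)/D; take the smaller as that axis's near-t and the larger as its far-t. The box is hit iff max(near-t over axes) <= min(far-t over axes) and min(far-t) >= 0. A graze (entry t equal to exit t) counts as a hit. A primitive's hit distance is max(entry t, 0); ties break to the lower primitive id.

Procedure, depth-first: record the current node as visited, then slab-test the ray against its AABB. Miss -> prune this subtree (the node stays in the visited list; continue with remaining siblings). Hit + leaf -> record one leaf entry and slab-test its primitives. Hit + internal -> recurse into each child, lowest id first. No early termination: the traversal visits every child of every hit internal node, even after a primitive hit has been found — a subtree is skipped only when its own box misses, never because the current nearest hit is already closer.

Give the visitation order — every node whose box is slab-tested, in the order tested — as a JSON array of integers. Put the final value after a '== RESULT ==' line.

Trace the traversal:
N0 x:[26,91/2] y:[16,69/2] z:[25,64] -> hit [26,69/2], descend [2, 9, 11, 12]
  N2 x:[53/2,63/2] y:[35/2,65/2] z:[25,42] -> hit [53/2,63/2], descend [5, 8]
    N5 x:[29,63/2] y:[27,65/2] z:[25,37] -> hit [29,63/2] leaf, test {P2@t=29, P11(miss), P13@t=31}
    N8 x:[53/2,63/2] y:[35/2,28] z:[25,42] -> hit [53/2,28] leaf, test {P6(miss), P10(miss)}
  N9 x:[71/2,91/2] y:[45/2,69/2] z:[27,54] -> miss, prune
  N11 x:[26,67/2] y:[16,67/2] z:[42,64] -> miss, prune
  N12 x:[65/2,45] y:[33/2,45/2] z:[29,57] -> miss, prune

order=[0, 2, 5, 8, 9, 11, 12]  |boxes|=7  |leaves|=2  hit=P2

== RESULT ==
[0, 2, 5, 8, 9, 11, 12]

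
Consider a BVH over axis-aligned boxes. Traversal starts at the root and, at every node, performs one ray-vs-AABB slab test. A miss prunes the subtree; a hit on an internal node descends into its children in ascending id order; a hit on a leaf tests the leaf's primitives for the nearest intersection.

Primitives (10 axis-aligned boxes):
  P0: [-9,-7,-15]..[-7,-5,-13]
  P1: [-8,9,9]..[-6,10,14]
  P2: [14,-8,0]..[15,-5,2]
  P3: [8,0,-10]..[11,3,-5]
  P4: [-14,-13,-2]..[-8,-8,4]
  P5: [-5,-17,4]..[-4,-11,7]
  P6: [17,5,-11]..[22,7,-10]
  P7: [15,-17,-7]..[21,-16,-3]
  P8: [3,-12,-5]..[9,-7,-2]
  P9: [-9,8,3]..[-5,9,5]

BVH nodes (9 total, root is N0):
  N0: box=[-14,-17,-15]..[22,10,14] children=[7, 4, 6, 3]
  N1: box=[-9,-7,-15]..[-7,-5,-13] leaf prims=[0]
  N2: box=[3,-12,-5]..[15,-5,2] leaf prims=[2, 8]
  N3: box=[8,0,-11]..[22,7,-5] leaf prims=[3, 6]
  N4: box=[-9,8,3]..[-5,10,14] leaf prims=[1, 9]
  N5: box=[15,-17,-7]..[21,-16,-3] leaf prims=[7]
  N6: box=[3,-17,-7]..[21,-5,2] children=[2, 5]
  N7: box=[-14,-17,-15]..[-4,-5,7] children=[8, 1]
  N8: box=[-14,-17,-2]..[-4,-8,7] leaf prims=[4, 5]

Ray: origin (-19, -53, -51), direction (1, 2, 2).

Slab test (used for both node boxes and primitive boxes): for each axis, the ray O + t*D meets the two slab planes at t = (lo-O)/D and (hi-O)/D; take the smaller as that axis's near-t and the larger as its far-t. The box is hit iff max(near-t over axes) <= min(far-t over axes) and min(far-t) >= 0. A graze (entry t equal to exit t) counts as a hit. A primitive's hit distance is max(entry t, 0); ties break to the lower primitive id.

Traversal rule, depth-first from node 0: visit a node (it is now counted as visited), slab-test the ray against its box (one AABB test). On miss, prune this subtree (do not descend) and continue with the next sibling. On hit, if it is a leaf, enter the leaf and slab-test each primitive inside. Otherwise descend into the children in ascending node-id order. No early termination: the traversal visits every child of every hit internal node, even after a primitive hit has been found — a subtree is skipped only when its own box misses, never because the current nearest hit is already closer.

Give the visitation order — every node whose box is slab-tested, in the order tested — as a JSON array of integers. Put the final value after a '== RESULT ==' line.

Traverse from the root:
N0 x:[5,41] y:[18,63/2] z:[18,65/2] -> hit [18,63/2], descend [3, 4, 6, 7]
  N3 x:[27,41] y:[53/2,30] z:[20,23] -> miss, prune
  N4 x:[10,14] y:[61/2,63/2] z:[27,65/2] -> miss, prune
  N6 x:[22,40] y:[18,24] z:[22,53/2] -> hit [22,24], descend [2, 5]
    N2 x:[22,34] y:[41/2,24] z:[23,53/2] -> hit [23,24] leaf, test {P2(miss), P8@t=23}
    N5 x:[34,40] y:[18,37/2] z:[22,24] -> miss, prune
  N7 x:[5,15] y:[18,24] z:[18,29] -> miss, prune

Summary -> nodes [0, 3, 4, 6, 2, 5, 7]; box-tests=7; leaf-entries=1; first=P8

== RESULT ==
[0, 3, 4, 6, 2, 5, 7]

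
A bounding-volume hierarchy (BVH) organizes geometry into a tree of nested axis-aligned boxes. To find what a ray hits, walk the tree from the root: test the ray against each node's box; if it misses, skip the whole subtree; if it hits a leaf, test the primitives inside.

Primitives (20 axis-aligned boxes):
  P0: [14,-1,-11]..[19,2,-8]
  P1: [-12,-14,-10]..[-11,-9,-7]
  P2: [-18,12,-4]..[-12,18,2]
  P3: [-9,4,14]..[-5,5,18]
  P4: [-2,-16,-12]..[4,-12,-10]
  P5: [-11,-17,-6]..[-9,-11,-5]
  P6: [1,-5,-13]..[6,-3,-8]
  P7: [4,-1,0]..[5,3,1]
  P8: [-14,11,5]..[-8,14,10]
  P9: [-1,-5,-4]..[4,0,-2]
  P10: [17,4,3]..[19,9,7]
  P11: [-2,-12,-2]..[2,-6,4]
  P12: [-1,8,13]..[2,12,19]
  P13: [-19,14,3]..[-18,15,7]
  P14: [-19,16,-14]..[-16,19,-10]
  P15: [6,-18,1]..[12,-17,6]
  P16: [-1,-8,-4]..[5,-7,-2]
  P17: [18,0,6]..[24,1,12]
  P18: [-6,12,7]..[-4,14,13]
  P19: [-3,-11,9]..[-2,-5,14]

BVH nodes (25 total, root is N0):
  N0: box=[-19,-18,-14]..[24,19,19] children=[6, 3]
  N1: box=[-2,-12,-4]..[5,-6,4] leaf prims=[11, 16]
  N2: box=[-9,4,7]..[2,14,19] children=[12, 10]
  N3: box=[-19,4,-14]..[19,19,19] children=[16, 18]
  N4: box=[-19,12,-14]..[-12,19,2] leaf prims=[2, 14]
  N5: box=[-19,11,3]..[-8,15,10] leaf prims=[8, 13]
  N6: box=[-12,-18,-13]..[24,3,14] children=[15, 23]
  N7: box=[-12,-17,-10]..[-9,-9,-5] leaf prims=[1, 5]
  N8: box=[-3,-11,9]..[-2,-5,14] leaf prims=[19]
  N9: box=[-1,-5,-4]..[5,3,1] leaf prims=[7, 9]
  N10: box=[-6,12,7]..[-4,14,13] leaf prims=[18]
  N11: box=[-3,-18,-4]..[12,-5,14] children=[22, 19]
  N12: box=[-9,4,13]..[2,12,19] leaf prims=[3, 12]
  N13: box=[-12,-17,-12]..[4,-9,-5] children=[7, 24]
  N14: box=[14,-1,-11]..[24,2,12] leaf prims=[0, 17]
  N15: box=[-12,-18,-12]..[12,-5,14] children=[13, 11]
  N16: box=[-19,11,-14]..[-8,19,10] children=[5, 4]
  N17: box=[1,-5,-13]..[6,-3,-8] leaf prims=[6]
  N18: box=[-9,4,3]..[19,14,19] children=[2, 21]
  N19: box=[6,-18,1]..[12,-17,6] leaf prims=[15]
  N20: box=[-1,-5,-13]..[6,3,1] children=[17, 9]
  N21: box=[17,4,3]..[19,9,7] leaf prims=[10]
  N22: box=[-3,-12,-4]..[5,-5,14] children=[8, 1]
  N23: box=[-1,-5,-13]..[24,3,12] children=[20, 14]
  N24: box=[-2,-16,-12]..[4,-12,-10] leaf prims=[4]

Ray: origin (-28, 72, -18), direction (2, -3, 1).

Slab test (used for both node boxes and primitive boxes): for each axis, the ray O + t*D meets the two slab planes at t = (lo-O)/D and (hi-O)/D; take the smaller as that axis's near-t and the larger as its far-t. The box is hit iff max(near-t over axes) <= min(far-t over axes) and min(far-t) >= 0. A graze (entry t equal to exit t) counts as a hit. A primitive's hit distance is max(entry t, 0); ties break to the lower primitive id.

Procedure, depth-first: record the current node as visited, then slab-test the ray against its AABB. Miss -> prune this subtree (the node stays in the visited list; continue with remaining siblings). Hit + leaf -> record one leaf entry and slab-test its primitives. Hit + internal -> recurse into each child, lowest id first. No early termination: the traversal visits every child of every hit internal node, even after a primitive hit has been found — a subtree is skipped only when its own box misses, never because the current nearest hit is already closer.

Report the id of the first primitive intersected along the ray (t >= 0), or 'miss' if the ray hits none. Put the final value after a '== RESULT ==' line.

Trace the traversal:
N0 x:[9/2,26] y:[53/3,30] z:[4,37] -> hit [53/3,26], descend [3, 6]
  N3 x:[9/2,47/2] y:[53/3,68/3] z:[4,37] -> hit [53/3,68/3], descend [16, 18]
    N16 x:[9/2,10] y:[53/3,61/3] z:[4,28] -> miss, prune
    N18 x:[19/2,47/2] y:[58/3,68/3] z:[21,37] -> hit [21,68/3], descend [2, 21]
      N2 x:[19/2,15] y:[58/3,68/3] z:[25,37] -> miss, prune
      N21 x:[45/2,47/2] y:[21,68/3] z:[21,25] -> hit [45/2,68/3] leaf, test {P10@t=45/2}
  N6 x:[8,26] y:[23,30] z:[5,32] -> hit [23,26], descend [15, 23]
    N15 x:[8,20] y:[77/3,30] z:[6,32] -> miss, prune
    N23 x:[27/2,26] y:[23,77/3] z:[5,30] -> hit [23,77/3], descend [14, 20]
      N14 x:[21,26] y:[70/3,73/3] z:[7,30] -> hit [70/3,73/3] leaf, test {P0(miss), P17@t=24}
      N20 x:[27/2,17] y:[23,77/3] z:[5,19] -> miss, prune

order=[0, 3, 16, 18, 2, 21, 6, 15, 23, 14, 20]  |boxes|=11  |leaves|=2  hit=P10

== RESULT ==
10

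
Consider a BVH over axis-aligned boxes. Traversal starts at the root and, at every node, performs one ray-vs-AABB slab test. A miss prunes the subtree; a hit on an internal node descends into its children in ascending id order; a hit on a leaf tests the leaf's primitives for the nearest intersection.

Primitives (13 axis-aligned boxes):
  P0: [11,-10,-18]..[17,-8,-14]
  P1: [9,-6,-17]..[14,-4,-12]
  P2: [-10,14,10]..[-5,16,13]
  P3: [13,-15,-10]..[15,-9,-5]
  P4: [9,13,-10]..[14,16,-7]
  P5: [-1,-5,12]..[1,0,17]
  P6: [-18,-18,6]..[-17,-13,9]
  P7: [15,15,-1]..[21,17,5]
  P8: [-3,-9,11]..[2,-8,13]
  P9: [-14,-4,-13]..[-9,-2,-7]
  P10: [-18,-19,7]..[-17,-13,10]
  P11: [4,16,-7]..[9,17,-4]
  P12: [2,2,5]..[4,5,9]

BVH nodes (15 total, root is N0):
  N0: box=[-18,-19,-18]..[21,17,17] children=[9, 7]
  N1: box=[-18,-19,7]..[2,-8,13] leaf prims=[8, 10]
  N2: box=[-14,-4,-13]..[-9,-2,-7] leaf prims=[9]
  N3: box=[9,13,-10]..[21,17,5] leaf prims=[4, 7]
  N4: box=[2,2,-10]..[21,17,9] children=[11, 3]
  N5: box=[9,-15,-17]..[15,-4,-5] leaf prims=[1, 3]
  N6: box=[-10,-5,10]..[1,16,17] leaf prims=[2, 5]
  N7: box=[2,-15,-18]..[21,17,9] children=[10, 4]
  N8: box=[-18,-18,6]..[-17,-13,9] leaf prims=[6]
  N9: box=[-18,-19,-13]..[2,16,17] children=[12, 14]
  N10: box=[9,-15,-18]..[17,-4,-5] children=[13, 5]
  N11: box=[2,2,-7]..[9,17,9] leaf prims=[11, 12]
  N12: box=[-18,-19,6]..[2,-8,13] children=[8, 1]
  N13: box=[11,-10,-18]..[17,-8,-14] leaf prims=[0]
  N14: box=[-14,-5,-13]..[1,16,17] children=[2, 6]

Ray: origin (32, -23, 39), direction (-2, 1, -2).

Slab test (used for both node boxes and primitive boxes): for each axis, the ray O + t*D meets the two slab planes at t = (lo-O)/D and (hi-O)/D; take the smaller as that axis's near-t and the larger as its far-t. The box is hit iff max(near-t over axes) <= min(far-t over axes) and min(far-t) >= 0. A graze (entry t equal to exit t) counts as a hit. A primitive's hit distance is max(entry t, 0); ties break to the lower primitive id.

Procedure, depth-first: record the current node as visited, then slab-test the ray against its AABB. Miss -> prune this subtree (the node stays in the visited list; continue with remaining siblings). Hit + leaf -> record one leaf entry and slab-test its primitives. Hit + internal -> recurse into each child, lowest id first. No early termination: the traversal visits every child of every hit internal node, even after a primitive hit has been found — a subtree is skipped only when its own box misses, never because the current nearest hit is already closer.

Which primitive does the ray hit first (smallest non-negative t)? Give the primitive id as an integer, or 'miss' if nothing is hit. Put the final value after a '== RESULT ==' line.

Trace the traversal:
N0 x:[11/2,25] y:[4,40] z:[11,57/2] -> hit [11,25], descend [7, 9]
  N7 x:[11/2,15] y:[8,40] z:[15,57/2] -> hit [15,15], descend [4, 10]
    N4 x:[11/2,15] y:[25,40] z:[15,49/2] -> miss, prune
    N10 x:[15/2,23/2] y:[8,19] z:[22,57/2] -> miss, prune
  N9 x:[15,25] y:[4,39] z:[11,26] -> hit [15,25], descend [12, 14]
    N12 x:[15,25] y:[4,15] z:[13,33/2] -> hit [15,15], descend [1, 8]
      N1 x:[15,25] y:[4,15] z:[13,16] -> hit [15,15] leaf, test {P8(miss), P10(miss)}
      N8 x:[49/2,25] y:[5,10] z:[15,33/2] -> miss, prune
    N14 x:[31/2,23] y:[18,39] z:[11,26] -> hit [18,23], descend [2, 6]
      N2 x:[41/2,23] y:[19,21] z:[23,26] -> miss, prune
      N6 x:[31/2,21] y:[18,39] z:[11,29/2] -> miss, prune

order=[0, 7, 4, 10, 9, 12, 1, 8, 14, 2, 6]  |boxes|=11  |leaves|=1  hit=miss

== RESULT ==
miss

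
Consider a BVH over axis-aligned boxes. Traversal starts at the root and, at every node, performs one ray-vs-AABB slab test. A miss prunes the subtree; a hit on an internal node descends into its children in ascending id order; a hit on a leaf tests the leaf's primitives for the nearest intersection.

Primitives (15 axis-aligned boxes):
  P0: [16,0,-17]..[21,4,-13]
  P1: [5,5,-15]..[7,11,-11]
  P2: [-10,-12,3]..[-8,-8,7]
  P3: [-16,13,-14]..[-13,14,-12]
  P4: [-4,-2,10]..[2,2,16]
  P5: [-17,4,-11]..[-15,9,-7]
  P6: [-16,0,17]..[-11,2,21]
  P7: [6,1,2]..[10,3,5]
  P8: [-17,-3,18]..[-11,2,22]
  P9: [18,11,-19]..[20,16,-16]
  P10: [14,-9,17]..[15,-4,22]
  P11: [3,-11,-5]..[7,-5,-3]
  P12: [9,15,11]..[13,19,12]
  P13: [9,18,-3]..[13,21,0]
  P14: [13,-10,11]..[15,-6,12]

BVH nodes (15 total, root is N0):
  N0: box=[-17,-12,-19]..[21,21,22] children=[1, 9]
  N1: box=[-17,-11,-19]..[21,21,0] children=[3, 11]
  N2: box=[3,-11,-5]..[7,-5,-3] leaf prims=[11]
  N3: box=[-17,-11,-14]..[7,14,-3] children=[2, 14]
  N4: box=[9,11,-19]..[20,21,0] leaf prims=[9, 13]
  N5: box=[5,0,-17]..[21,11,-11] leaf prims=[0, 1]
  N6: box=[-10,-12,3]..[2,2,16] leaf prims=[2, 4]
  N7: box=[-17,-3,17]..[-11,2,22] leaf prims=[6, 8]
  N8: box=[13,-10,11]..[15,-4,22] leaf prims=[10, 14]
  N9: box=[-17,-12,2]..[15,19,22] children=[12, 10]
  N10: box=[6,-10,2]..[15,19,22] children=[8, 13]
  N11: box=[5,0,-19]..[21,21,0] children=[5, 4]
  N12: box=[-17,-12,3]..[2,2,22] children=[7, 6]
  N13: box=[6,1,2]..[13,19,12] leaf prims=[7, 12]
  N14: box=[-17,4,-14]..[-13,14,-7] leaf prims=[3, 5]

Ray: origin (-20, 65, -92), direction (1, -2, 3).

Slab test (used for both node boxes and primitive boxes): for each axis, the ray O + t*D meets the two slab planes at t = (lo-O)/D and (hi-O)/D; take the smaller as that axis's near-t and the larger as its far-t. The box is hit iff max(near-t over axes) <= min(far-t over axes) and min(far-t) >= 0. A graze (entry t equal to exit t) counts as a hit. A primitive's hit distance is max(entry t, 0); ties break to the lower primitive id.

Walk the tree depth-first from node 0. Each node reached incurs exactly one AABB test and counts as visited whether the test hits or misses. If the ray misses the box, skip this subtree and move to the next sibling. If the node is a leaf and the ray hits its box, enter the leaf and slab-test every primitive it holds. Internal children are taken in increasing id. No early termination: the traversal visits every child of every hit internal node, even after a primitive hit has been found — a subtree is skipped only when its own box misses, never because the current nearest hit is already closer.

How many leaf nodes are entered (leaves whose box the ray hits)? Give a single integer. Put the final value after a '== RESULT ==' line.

Walk:
N0 x:[3,41] y:[22,77/2] z:[73/3,38] -> hit [73/3,38], descend [1, 9]
  N1 x:[3,41] y:[22,38] z:[73/3,92/3] -> hit [73/3,92/3], descend [3, 11]
    N3 x:[3,27] y:[51/2,38] z:[26,89/3] -> hit [26,27], descend [2, 14]
      N2 x:[23,27] y:[35,38] z:[29,89/3] -> miss, prune
      N14 x:[3,7] y:[51/2,61/2] z:[26,85/3] -> miss, prune
    N11 x:[25,41] y:[22,65/2] z:[73/3,92/3] -> hit [25,92/3], descend [4, 5]
      N4 x:[29,40] y:[22,27] z:[73/3,92/3] -> miss, prune
      N5 x:[25,41] y:[27,65/2] z:[25,27] -> hit [27,27] leaf, test {P0(miss), P1@t=27}
  N9 x:[3,35] y:[23,77/2] z:[94/3,38] -> hit [94/3,35], descend [10, 12]
    N10 x:[26,35] y:[23,75/2] z:[94/3,38] -> hit [94/3,35], descend [8, 13]
      N8 x:[33,35] y:[69/2,75/2] z:[103/3,38] -> hit [69/2,35] leaf, test {P10(miss), P14(miss)}
      N13 x:[26,33] y:[23,32] z:[94/3,104/3] -> hit [94/3,32] leaf, test {P7(miss), P12(miss)}
    N12 x:[3,22] y:[63/2,77/2] z:[95/3,38] -> miss, prune

order=[0, 1, 3, 2, 14, 11, 4, 5, 9, 10, 8, 13, 12]  |boxes|=13  |leaves|=3  hit=P1

== RESULT ==
3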